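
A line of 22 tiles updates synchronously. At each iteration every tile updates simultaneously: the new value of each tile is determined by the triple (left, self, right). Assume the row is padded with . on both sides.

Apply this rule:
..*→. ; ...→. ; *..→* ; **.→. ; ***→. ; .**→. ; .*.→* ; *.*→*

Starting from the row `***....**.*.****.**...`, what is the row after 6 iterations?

iteration 1: ...*.....***....*..*..
iteration 2: ...**.......*...**.**.
iteration 3: .....*......**....*..*
iteration 4: .....**.......*...**.*
iteration 5: .......*......**....**
iteration 6: .......**.......*.....

.......**.......*.....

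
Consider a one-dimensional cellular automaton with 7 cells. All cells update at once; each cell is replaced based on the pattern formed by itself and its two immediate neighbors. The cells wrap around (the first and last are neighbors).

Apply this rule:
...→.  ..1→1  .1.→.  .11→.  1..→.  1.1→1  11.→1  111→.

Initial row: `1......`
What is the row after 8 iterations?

iteration 1: ......1
iteration 2: .....1.
iteration 3: ....1..
iteration 4: ...1...
iteration 5: ..1....
iteration 6: .1.....
iteration 7: 1......  (repeats iteration 0; period 7)
iteration 8: ......1

......1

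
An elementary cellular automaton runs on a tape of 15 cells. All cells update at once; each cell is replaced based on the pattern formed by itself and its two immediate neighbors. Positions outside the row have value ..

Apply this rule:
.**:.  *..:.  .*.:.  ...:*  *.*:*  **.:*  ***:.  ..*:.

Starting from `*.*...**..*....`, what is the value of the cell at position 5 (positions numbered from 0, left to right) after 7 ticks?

.

.*..*..*....***
.........**...*
********..*.*..
.......*...*..*
******...*.....
.....*.*...****
****..*..*....*
position 5 holds .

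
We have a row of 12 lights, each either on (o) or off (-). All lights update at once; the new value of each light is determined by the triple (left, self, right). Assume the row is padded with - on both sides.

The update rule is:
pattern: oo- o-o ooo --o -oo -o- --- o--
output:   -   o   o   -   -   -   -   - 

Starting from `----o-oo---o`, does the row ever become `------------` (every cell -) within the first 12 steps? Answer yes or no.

yes

step 1: -----o------
step 2: ------------
all cells are - at step 2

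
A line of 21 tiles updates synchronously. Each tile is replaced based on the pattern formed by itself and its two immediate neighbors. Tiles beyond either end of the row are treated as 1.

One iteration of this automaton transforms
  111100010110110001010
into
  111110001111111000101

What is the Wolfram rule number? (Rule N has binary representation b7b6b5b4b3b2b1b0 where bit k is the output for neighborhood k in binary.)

position 0: 111 → 1  (bit 7 = 1)
position 3: 110 → 1  (bit 6 = 1)
position 8: 101 → 1  (bit 5 = 1)
position 4: 100 → 1  (bit 4 = 1)
position 9: 011 → 1  (bit 3 = 1)
position 7: 010 → 0  (bit 2 = 0)
position 6: 001 → 0  (bit 1 = 0)
position 5: 000 → 0  (bit 0 = 0)
bits b7..b0 = 11111000 = 248

248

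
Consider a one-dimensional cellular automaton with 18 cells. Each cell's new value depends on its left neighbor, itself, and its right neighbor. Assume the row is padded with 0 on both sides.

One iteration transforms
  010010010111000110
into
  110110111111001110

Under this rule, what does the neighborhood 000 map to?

0

At position 13 the neighborhood is 000; the next row has 0 there.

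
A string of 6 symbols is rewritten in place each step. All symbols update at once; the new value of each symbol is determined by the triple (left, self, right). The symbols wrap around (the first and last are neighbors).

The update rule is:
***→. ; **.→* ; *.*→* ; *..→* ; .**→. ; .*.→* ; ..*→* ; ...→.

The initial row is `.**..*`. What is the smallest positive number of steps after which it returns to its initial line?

3

step 1: *.****
step 2: **....
step 3: .**..*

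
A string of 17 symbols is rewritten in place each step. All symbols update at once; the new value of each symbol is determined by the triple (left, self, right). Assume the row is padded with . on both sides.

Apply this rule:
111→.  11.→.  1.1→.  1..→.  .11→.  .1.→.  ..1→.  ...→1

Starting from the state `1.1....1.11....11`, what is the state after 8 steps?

....11......11...
111....1111....11
....11......11...  (repeats step 1; period 2)
step 8: 111....1111....11

111....1111....11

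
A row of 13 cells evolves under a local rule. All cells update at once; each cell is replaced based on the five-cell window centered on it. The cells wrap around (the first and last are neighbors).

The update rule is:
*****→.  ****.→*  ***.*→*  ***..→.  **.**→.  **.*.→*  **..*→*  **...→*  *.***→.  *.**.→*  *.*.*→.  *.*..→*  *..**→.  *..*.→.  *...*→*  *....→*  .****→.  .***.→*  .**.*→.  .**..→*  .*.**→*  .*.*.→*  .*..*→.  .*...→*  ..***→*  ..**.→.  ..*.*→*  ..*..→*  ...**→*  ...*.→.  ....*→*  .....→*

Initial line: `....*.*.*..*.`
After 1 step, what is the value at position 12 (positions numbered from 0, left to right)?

*

***.**.**..**
position 12 holds *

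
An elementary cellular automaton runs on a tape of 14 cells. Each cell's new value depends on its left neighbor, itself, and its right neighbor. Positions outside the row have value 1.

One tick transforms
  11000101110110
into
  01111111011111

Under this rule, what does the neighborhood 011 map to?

At position 7 the neighborhood is 011; the next row has 1 there.

1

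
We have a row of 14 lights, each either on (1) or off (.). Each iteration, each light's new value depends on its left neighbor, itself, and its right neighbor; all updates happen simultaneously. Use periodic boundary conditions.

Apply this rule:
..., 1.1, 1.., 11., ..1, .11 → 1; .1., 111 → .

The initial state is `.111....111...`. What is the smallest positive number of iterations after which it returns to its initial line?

iteration 1: 11.111111.1111
iteration 2: .111....111...

2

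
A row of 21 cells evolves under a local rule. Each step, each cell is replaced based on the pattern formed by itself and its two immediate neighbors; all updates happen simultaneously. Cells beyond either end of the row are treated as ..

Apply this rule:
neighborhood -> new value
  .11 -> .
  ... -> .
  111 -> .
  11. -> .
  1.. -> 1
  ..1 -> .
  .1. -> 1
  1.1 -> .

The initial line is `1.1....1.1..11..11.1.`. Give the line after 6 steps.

....1......1...1..11.

step 1: 1.11...1.11...1....11
step 2: 1...1..1...1..11.....
step 3: 11..11.11..11...1....
step 4: ..1......1...1..11...
step 5: ..11.....11..11...1..
step 6: ....1......1...1..11.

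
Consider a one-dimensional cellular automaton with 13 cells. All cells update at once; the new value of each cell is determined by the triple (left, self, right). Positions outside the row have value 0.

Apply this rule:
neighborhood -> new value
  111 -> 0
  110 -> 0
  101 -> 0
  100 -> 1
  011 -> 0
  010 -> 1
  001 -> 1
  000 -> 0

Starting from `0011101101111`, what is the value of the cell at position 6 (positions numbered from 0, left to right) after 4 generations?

0

0100000000000
1110000000000
0001000000000
0011100000000
position 6 holds 0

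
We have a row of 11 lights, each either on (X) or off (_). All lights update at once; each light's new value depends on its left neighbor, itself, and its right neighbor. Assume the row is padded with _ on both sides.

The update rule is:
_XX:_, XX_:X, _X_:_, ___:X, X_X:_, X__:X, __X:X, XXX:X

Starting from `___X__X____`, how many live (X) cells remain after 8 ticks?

XXX_XX_XXXX
_XX__X__XXX
X_XXX_XX_XX
___XX__X__X
XXX_XXX_XX_
_XX__XX__XX
X_XXX_XXX_X
___XX__XX__
count of X: 4

4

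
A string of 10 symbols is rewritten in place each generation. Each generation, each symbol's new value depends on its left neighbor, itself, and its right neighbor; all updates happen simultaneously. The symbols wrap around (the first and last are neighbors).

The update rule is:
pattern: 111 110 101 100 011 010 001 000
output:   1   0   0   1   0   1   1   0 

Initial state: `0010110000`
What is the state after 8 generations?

1001011100

generation 1: 0110001000
generation 2: 1001011100
generation 3: 1111001011
generation 4: 1110111001
generation 5: 1100010110
generation 6: 0010110000  (repeats generation 0; period 6)
generation 8: 1001011100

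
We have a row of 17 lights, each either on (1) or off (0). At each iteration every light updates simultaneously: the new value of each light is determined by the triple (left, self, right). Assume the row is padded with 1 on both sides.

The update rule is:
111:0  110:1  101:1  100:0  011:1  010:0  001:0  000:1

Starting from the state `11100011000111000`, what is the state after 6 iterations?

11011100011111000

00101011010101010
00010111101010101
01001100110101011
10001100111010110
10101100101101111
11011100011111000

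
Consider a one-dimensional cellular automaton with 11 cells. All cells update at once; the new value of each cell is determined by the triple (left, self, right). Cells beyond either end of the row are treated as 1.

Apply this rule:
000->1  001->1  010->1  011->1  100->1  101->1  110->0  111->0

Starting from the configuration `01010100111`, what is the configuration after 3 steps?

11111111110

11111111100
00000000011
11111111110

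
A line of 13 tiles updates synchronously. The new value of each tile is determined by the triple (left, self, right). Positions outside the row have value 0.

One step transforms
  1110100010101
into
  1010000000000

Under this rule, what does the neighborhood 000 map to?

At position 6 the neighborhood is 000; the next row has 0 there.

0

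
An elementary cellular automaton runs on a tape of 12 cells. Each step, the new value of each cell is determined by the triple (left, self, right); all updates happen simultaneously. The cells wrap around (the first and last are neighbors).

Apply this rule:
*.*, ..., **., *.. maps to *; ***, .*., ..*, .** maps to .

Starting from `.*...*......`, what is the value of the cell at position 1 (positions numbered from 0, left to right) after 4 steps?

*

step 1: ..**..******
step 2: *..**......*
step 3: **..******..
step 4: .**......**.
position 1 holds *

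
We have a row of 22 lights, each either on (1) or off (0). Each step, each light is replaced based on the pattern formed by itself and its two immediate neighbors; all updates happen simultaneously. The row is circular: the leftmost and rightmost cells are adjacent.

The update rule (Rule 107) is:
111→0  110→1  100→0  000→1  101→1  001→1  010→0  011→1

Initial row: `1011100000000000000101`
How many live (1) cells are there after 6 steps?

1110101111111111111011
0011011000000000001110
1111111011111111111010
1000001110000000001101
1011111010111111111111
1110001101100000000000
count of 1: 7

7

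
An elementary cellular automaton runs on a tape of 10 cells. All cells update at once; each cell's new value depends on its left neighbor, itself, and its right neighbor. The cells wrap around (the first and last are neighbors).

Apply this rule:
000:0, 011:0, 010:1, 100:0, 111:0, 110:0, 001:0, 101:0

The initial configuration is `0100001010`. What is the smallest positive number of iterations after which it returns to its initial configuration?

1

0100001010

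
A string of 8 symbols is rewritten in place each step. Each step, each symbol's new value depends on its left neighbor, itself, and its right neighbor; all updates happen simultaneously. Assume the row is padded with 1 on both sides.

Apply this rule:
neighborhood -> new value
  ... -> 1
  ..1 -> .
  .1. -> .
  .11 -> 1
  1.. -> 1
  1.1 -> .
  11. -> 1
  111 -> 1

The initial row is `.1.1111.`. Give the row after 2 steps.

...1111.
11.1111.

11.1111.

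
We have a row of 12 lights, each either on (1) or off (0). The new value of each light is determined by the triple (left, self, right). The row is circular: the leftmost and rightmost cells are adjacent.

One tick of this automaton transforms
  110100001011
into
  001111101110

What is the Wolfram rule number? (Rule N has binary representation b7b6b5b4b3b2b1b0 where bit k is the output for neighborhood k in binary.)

61

position 0: 111 → 0  (bit 7 = 0)
position 1: 110 → 0  (bit 6 = 0)
position 2: 101 → 1  (bit 5 = 1)
position 4: 100 → 1  (bit 4 = 1)
position 10: 011 → 1  (bit 3 = 1)
position 3: 010 → 1  (bit 2 = 1)
position 7: 001 → 0  (bit 1 = 0)
position 5: 000 → 1  (bit 0 = 1)
bits b7..b0 = 00111101 = 61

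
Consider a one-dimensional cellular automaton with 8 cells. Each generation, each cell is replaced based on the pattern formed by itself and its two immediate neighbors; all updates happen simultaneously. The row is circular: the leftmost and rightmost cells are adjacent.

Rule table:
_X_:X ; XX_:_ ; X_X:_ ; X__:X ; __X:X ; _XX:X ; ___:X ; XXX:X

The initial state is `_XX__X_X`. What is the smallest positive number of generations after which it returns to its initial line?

8

_X_XXX_X
_X_XX__X
_X_X_XXX
_X_X_XX_
XX_X_X_X
X__X_X_X
_XXX_X_X
_XX__X_X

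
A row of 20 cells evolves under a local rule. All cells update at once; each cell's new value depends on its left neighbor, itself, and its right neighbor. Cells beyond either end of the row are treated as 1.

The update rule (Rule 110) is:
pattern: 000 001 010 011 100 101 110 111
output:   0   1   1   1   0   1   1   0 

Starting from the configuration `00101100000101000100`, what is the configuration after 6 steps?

11011100001111110110

step 1: 01111100001111001101
step 2: 11000100011001011111
step 3: 01001100111011110000
step 4: 11011101101110010001
step 5: 01110111111010110011
step 6: 11011100001111110110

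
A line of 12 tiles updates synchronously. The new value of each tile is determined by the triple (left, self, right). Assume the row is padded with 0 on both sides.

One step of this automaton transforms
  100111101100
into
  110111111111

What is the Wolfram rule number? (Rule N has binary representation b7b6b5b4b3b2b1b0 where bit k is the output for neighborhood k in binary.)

253

position 4: 111 → 1  (bit 7 = 1)
position 6: 110 → 1  (bit 6 = 1)
position 7: 101 → 1  (bit 5 = 1)
position 1: 100 → 1  (bit 4 = 1)
position 3: 011 → 1  (bit 3 = 1)
position 0: 010 → 1  (bit 2 = 1)
position 2: 001 → 0  (bit 1 = 0)
position 11: 000 → 1  (bit 0 = 1)
bits b7..b0 = 11111101 = 253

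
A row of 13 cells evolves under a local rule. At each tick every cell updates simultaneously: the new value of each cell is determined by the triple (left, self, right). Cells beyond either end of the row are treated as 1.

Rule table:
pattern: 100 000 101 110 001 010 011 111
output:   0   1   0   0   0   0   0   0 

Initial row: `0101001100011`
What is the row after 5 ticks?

tick 1: 0000000001000
tick 2: 0111111100010
tick 3: 0000000001000  (repeats tick 1; period 2)
tick 5: 0000000001000

0000000001000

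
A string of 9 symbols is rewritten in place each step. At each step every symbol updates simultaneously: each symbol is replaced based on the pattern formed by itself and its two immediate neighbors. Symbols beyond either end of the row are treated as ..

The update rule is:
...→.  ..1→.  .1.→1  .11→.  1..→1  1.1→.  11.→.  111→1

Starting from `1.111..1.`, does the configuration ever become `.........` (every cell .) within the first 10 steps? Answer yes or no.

yes

step 1: 1..1.1.11
step 2: 11.1.1...
step 3: ...1.11..
step 4: ...1...1.
step 5: ...11..11
step 6: .....1...
step 7: .....11..
step 8: .......1.
step 9: .......11
step 10: .........
all cells are . at step 10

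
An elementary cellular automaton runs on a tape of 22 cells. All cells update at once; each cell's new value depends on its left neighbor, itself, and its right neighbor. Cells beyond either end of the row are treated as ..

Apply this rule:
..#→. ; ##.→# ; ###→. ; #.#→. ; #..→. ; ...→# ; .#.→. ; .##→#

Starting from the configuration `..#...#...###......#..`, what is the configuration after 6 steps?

..#...###...#...##....

step 1: #...#...#.#.#.####...#
step 2: ..#...#.......#..#.#..
step 3: #...#...#####........#
step 4: ..#...#.#...#.######..
step 5: #...#.....#...#....#.#
step 6: ..#...###...#...##....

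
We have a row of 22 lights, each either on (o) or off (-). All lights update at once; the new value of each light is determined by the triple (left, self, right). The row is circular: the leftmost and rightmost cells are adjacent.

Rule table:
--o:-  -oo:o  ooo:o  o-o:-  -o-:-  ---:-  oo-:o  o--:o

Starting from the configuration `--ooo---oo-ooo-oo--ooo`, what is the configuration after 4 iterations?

o-ooooo-oo-ooo-ooo-ooo

o-oooo--oo-ooo-ooo-ooo
o-ooooo-oo-ooo-ooo-ooo
o-ooooo-oo-ooo-ooo-ooo  (fixed point — unchanged through iteration 4)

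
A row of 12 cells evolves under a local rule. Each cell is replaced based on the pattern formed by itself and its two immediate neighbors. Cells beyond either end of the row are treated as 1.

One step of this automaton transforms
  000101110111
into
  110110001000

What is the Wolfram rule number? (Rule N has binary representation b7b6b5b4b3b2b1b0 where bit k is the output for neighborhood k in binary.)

position 6: 111 → 0  (bit 7 = 0)
position 7: 110 → 0  (bit 6 = 0)
position 4: 101 → 1  (bit 5 = 1)
position 0: 100 → 1  (bit 4 = 1)
position 5: 011 → 0  (bit 3 = 0)
position 3: 010 → 1  (bit 2 = 1)
position 2: 001 → 0  (bit 1 = 0)
position 1: 000 → 1  (bit 0 = 1)
bits b7..b0 = 00110101 = 53

53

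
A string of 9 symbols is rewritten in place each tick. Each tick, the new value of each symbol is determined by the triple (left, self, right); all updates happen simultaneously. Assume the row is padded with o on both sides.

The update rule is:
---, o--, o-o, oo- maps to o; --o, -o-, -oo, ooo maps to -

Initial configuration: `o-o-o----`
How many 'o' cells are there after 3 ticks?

oo-o-ooo-
-oo-o--oo
o-oo-o---
count of o: 4

4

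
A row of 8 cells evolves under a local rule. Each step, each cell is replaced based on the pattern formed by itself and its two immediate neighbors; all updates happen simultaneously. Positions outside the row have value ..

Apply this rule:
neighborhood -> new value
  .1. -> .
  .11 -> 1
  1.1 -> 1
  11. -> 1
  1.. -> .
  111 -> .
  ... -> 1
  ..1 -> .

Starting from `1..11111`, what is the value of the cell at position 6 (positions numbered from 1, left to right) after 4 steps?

...1...1
11...1..
11.1...1
111..1..
position 6 holds 1

1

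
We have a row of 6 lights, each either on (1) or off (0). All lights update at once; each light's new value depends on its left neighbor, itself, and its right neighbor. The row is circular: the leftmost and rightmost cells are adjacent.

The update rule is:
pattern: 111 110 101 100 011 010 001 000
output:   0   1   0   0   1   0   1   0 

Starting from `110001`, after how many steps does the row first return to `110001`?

010011
000111
001101
011100
110100
110001

6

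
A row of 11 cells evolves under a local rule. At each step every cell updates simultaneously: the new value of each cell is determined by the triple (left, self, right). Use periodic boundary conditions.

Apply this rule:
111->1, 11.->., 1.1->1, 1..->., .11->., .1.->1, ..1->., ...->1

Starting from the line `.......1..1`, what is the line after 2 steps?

step 1: .11111.1..1
step 2: 1.111.11..1

1.111.11..1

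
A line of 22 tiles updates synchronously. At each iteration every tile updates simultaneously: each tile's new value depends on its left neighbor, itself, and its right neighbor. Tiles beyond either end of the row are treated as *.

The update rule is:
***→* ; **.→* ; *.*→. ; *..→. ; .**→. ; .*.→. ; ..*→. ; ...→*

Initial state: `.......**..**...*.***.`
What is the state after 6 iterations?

.***...******....*....

iteration 1: .*****..*...*.*....**.
iteration 2: ..****....*.....**..*.
iteration 3: ...***.**...***..*....
iteration 4: .*..**..*.*..**....**.
iteration 5: .....*........*.**..*.
iteration 6: .***...******....*....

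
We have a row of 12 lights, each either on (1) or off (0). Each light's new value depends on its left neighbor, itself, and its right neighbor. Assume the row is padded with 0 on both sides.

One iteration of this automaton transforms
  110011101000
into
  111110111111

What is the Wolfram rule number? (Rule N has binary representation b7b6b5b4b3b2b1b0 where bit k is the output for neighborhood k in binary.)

position 5: 111 → 0  (bit 7 = 0)
position 1: 110 → 1  (bit 6 = 1)
position 7: 101 → 1  (bit 5 = 1)
position 2: 100 → 1  (bit 4 = 1)
position 0: 011 → 1  (bit 3 = 1)
position 8: 010 → 1  (bit 2 = 1)
position 3: 001 → 1  (bit 1 = 1)
position 10: 000 → 1  (bit 0 = 1)
bits b7..b0 = 01111111 = 127

127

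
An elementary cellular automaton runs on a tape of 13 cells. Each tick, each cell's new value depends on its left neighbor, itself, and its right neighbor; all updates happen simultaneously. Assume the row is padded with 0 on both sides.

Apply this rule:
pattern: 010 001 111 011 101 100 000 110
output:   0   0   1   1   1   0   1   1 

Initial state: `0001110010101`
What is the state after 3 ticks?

1101110001010
1111110100100
1111111000001

1111111000001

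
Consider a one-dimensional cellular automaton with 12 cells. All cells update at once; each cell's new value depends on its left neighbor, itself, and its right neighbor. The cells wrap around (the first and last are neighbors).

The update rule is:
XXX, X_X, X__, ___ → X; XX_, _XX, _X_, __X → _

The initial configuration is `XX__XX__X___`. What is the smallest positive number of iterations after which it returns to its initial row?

__X___X__XX_
X__XX__X___X
_X___X__XX__
__XX__X___XX
X___X__XX___
_XX__X___XX_
___X__XX___X
XX__X___XX__
__X__XX___X_
X__X___XX__X
_X__XX___X__
__X___XX__XX
X__XX___X___
_X___XX__XX_
__XX___X___X
X___XX__XX__
_XX___X___X_
___XX__XX__X
XX___X___X__
__XX__XX__X_
X___X___X__X
_XX__XX__X__
___X___X__XX
XX__XX__X___

24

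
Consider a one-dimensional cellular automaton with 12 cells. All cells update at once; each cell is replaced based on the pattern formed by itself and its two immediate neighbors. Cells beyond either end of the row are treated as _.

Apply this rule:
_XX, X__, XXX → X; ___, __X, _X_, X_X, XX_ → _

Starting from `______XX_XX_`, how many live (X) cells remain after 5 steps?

step 1: ______X__X_X
step 2: _______X____
step 3: ________X___
step 4: _________X__
step 5: __________X_
count of X: 1

1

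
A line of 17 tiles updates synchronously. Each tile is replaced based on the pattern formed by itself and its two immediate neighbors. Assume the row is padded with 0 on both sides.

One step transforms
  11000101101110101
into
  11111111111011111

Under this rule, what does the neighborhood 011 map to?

1

At position 0 the neighborhood is 011; the next row has 1 there.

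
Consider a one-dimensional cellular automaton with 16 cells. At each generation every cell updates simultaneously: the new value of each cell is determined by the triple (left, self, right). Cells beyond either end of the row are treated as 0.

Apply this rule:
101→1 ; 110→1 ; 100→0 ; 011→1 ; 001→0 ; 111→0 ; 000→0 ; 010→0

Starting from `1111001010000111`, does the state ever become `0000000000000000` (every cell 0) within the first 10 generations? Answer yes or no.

yes

1001000100000101
0000000000000010
0000000000000000
all cells are 0 at generation 3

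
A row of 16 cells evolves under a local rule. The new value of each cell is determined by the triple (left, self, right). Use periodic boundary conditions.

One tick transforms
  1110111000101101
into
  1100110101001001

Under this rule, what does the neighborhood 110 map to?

0

At position 2 the neighborhood is 110; the next row has 0 there.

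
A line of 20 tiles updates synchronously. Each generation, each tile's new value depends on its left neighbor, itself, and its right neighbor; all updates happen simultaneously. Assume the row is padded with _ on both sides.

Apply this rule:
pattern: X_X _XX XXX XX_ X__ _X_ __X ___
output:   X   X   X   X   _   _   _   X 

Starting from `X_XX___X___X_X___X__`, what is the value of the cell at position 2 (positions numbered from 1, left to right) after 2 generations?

X

_XXX_X___X__X__X___X
_XXXX__X_________X__
position 2 holds X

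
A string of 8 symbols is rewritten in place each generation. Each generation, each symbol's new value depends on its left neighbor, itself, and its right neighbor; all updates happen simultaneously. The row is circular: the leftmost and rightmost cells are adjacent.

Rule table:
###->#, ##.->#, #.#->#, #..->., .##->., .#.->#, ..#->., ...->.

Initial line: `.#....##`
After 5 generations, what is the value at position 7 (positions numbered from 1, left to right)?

.

##.....#
##......
.#......
.#......  (fixed point — unchanged through generation 5)
position 7 holds .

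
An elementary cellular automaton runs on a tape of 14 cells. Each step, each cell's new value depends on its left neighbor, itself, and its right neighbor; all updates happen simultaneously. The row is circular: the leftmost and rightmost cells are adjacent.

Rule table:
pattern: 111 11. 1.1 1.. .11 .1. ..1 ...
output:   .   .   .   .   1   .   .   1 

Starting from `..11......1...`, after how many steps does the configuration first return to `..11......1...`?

5

1.1..1111...11
.....1....1.1.
1111...11.....
1....1.1..111.
..11......1...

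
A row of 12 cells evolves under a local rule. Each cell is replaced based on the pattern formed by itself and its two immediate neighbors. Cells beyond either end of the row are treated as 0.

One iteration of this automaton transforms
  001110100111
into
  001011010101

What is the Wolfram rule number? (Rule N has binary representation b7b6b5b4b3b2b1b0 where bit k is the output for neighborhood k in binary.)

120

position 3: 111 → 0  (bit 7 = 0)
position 4: 110 → 1  (bit 6 = 1)
position 5: 101 → 1  (bit 5 = 1)
position 7: 100 → 1  (bit 4 = 1)
position 2: 011 → 1  (bit 3 = 1)
position 6: 010 → 0  (bit 2 = 0)
position 1: 001 → 0  (bit 1 = 0)
position 0: 000 → 0  (bit 0 = 0)
bits b7..b0 = 01111000 = 120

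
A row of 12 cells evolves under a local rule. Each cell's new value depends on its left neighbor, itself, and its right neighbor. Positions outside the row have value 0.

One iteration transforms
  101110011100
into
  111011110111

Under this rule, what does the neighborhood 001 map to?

At position 6 the neighborhood is 001; the next row has 1 there.

1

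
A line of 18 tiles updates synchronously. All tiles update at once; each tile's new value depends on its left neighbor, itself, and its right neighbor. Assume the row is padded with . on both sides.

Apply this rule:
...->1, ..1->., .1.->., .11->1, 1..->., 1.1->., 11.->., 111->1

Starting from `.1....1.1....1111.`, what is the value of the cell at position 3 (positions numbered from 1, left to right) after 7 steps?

.

...11.....11.111..
11.1..111.1..11..1
1.....11.....1....
..111.1..111...111
1.11.....11..1.11.
..1..111.1.....1..
1....11....111...1
position 3 holds .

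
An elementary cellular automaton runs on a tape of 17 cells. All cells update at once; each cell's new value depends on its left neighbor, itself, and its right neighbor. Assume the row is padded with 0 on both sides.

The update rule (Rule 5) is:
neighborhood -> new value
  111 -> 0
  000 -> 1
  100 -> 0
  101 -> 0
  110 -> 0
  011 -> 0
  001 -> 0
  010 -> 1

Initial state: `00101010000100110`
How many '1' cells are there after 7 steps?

7

10101010110100000
10101010000101111
10101010110100000  (repeats step 1; period 2)
step 7: 10101010110100000
count of 1: 7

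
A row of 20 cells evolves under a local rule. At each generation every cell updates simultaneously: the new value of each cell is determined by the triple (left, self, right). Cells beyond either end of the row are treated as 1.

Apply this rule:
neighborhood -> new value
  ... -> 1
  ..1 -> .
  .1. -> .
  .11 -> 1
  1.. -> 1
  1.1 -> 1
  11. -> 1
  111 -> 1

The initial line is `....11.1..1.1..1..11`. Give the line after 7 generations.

111.111.1..1.1..1.11
11111111.1..1.1..111
111111111.1..1.1.111
1111111111.1..1.1111
11111111111.1..11111
111111111111.1.11111
1111111111111.111111

1111111111111.111111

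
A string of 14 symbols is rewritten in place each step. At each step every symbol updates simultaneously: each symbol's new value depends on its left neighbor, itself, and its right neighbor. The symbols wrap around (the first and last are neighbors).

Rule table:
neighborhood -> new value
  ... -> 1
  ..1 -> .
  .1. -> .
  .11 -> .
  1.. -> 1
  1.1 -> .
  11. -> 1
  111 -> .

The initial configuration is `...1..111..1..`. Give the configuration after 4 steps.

11..1...11..11
.11..11..11...
..11..11..1111
1..11..11....1

1..11..11....1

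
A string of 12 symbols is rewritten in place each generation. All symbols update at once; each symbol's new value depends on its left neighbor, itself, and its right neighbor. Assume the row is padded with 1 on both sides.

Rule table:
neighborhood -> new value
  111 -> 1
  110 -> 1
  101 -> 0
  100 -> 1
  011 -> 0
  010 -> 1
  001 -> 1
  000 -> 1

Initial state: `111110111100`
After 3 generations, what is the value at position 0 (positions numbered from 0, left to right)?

1

111110011111
111111101111
111111100111
position 0 holds 1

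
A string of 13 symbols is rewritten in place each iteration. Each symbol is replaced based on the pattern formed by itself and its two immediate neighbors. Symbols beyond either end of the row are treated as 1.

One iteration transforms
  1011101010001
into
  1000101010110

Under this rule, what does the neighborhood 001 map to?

At position 11 the neighborhood is 001; the next row has 1 there.

1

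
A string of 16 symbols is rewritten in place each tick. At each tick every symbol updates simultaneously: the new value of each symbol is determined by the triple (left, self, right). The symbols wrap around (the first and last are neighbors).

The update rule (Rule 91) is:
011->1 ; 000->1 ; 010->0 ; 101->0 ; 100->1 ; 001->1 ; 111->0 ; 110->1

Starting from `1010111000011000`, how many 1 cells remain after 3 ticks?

0000101111111111
1111001000000001
0001110111111111
count of 1: 12

12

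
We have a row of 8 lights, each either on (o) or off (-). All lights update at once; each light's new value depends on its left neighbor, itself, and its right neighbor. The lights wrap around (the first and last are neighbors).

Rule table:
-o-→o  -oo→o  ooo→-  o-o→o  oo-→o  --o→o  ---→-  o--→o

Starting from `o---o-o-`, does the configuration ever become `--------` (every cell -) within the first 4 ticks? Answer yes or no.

no

oo-ooooo
-ooo----
oo-oo---
oooooo-o
tick 4 is oooooo-o, still not uniform -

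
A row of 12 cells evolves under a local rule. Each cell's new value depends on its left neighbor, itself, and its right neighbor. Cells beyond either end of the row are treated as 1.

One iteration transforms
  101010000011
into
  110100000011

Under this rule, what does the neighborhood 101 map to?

1

At position 1 the neighborhood is 101; the next row has 1 there.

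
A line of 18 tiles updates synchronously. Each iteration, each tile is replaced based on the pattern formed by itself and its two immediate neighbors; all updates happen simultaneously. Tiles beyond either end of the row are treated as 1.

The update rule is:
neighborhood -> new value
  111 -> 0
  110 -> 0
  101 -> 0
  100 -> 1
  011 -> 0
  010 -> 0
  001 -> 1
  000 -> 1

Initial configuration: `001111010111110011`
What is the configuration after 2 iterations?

001111111111110011

110000000000001100
001111111111110011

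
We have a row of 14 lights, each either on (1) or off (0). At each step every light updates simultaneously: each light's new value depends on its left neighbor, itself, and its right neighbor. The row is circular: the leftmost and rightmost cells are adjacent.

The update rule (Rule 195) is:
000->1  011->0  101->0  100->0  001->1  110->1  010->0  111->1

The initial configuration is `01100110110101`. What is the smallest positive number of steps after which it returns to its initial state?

00101010010000
11000000100111
11011111001011
11001111010001
11010111000110
01000011011010
10011101001000
00101100010011
01000101100101
00011000101000
11101011000011
11100001011101
11101110001100
01100110110101

14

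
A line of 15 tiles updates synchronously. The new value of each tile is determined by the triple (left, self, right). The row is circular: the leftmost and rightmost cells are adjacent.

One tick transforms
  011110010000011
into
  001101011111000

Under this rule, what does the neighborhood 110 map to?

At position 4 the neighborhood is 110; the next row has 0 there.

0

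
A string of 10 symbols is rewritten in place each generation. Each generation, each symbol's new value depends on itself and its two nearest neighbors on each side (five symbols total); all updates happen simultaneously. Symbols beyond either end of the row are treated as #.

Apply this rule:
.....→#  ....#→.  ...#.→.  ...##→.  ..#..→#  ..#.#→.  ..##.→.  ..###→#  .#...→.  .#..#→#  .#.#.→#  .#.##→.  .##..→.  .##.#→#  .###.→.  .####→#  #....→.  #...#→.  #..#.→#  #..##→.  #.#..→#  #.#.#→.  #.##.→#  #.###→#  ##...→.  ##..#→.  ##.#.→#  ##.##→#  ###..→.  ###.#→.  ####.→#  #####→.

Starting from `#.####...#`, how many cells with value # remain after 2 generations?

5

generation 1: .####....#
generation 2: ####.....#
count of #: 5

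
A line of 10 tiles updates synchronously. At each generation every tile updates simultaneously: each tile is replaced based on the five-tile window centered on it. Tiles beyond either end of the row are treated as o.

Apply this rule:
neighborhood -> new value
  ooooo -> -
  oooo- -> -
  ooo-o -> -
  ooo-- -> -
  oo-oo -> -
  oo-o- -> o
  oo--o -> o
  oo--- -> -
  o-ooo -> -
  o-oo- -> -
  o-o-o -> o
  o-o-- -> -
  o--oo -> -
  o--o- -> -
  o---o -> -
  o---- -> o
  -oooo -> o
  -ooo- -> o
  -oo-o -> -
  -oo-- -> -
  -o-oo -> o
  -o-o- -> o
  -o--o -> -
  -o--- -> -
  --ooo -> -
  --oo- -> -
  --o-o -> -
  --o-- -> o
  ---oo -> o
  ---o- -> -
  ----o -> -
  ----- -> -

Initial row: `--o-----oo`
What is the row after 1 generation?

o-o-o--o-o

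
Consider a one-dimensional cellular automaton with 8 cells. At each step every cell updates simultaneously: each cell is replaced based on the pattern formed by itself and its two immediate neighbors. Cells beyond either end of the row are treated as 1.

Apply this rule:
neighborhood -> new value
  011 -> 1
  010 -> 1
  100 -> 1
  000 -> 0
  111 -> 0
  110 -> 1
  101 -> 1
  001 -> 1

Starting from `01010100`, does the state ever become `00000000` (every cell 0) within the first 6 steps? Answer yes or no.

yes

step 1: 11111111
step 2: 00000000
all cells are 0 at step 2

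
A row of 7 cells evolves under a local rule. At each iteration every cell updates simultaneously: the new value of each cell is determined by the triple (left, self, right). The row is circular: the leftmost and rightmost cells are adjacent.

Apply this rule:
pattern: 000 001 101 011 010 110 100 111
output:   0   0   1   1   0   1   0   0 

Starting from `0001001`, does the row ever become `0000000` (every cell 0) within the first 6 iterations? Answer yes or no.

yes

0000000
all cells are 0 at iteration 1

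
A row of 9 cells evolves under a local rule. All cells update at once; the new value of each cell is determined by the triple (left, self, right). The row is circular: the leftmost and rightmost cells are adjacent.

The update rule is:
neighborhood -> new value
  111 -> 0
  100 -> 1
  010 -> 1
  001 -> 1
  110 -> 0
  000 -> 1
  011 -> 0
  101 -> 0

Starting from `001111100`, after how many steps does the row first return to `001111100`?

2

110000011
001111100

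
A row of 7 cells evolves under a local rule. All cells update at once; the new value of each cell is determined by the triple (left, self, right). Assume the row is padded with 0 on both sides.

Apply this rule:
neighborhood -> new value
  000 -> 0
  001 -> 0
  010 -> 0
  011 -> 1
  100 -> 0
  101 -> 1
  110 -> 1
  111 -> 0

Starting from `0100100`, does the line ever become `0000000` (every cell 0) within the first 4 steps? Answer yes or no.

yes

step 1: 0000000
all cells are 0 at step 1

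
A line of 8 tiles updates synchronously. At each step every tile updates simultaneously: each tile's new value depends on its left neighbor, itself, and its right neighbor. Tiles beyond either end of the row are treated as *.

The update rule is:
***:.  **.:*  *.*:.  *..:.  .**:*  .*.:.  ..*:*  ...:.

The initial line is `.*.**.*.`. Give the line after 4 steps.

...**...
..***..*
.**.*.**
.**...*.

.**...*.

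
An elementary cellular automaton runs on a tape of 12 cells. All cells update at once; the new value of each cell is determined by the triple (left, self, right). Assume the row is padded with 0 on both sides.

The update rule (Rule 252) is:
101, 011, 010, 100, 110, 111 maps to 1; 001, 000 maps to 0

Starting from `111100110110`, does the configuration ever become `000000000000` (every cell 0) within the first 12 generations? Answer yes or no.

generation 1: 111110111111
generation 2: 111111111111
generation 3: 111111111111  (fixed point — unchanged through generation 12)
generation 12 is 111111111111, still not uniform 0

no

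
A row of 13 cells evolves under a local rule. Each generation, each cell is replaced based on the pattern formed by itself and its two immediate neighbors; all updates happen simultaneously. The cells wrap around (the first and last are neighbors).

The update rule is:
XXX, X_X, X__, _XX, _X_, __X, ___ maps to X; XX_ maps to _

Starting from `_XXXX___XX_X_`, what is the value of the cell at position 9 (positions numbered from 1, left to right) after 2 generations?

_

XXXX_XXXX_XXX
XXX_XXXX_XXXX
position 9 holds _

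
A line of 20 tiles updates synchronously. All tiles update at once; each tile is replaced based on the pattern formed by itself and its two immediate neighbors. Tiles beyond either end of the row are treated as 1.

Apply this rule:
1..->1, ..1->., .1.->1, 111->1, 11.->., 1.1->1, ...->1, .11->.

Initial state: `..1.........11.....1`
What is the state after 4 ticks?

11.1.111.111.111..11

1.111111111...1111..
.1.1111111.11..11.1.
111.11111.1..1...111
11.1.111.111.111..11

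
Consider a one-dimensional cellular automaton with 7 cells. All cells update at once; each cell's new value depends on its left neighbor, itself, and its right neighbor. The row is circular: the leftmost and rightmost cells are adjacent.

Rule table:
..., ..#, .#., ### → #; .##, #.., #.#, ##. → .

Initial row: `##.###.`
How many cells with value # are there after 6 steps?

6

....#..
#####.#
####...
.##..##
....#..  (repeats step 1; period 4)
step 6: #####.#
count of #: 6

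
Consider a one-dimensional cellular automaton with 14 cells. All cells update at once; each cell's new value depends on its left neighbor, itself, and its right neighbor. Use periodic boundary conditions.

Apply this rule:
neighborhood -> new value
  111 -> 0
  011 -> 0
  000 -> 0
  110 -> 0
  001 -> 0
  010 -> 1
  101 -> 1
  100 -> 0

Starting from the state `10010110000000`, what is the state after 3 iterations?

iteration 1: 10011000000000
iteration 2: 10000000000000
iteration 3: 10000000000000

10000000000000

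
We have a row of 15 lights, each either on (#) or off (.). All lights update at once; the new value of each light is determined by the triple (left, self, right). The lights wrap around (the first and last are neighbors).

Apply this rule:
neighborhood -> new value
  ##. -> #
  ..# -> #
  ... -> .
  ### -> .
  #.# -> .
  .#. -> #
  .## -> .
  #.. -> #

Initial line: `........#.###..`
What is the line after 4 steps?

.......##...##.
......#.##.#.##
#....##..#.#..#
##..#.####.###.

##..#.####.###.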